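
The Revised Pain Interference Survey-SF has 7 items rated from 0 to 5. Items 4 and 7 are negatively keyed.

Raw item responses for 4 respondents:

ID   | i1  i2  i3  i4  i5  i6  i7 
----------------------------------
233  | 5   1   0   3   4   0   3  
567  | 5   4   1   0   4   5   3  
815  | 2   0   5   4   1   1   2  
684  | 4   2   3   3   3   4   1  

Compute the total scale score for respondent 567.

26

Respondent 567 raw: 5, 4, 1, 0, 4, 5, 3.
Reverse-coded (reverse-coded value = 5 − response):
  item 1: 5
  item 2: 4
  item 3: 1
  item 4: 5 − 0 = 5
  item 5: 4
  item 6: 5
  item 7: 5 − 3 = 2
Sum = 5 + 4 + 1 + 5 + 4 + 5 + 2 = 26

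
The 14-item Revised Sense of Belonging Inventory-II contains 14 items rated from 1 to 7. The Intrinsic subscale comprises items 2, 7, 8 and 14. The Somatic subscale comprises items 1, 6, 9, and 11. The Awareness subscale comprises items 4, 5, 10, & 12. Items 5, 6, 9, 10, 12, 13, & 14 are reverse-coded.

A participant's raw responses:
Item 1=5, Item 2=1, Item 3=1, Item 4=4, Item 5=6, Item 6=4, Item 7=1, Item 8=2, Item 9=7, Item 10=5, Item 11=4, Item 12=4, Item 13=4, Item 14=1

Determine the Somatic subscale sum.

Somatic items: 1, 6, 9, 11.
Of these, items 6 & 9 are reverse-coded; on a 1–7 scale, reversed = 8 − raw.
  item 1: 5
  item 6: 8 − 4 = 4
  item 9: 8 − 7 = 1
  item 11: 4
Sum = 5 + 4 + 1 + 4 = 14

14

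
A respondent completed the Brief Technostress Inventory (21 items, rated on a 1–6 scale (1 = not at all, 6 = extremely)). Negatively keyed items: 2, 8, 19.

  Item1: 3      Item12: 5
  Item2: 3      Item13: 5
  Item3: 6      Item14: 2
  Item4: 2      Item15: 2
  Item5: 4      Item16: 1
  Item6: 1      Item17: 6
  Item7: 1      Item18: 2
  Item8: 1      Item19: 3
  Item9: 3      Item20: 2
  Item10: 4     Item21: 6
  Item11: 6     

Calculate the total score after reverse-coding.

75

Apply reverse scoring (reverse-coded value = 7 − response):
  item 2: 7 − 3 = 4
  item 8: 7 − 1 = 6
  item 19: 7 − 3 = 4
Scored items: 3, 4, 6, 2, 4, 1, 1, 6, 3, 4, 6, 5, 5, 2, 2, 1, 6, 2, 4, 2, 6
Total = 3 + 4 + 6 + 2 + 4 + 1 + 1 + 6 + 3 + 4 + 6 + 5 + 5 + 2 + 2 + 1 + 6 + 2 + 4 + 2 + 6 = 75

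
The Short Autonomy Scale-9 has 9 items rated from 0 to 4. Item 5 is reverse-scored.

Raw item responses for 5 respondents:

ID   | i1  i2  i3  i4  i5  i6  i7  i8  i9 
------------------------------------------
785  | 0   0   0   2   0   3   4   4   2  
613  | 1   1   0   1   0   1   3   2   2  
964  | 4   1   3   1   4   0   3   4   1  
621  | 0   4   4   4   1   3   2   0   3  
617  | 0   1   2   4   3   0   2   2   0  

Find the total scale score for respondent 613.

15

Respondent 613 raw: 1, 1, 0, 1, 0, 1, 3, 2, 2.
Reverse-coded (reverse-coded value = 4 − response):
  item 1: 1
  item 2: 1
  item 3: 0
  item 4: 1
  item 5: 4 − 0 = 4
  item 6: 1
  item 7: 3
  item 8: 2
  item 9: 2
Sum = 1 + 1 + 0 + 1 + 4 + 1 + 3 + 2 + 2 = 15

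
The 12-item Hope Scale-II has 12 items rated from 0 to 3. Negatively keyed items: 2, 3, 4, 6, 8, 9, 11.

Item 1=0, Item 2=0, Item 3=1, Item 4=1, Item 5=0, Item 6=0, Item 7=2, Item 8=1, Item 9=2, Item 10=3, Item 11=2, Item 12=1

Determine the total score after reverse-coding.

Reversing items 2, 3, 4, 6, 8, 9, & 11 with 3 − raw:
Total = 0 + (3−0) + (3−1) + (3−1) + 0 + (3−0) + 2 + (3−1) + (3−2) + 3 + (3−2) + 1
      = 0 + 3 + 2 + 2 + 0 + 3 + 2 + 2 + 1 + 3 + 1 + 1 = 20

20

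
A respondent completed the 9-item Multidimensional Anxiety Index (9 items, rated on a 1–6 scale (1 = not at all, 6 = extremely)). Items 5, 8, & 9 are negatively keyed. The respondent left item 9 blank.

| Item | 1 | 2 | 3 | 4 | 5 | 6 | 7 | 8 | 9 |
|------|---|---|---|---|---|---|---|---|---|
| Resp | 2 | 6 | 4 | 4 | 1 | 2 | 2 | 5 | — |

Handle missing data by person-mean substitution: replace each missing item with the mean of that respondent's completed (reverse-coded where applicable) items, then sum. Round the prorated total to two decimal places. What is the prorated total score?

31.50

Reverse-coded (reversed = (1+6) − raw = 7 − raw):
  item 5: 7 − 1 = 6
  item 8: 7 − 5 = 2
Completed scored items (8 of 9): 2, 6, 4, 4, 6, 2, 2, 2; sum = 28.
Person mean = 28 / 8 ≈ 3.5000
Prorated total = (28 / 8) × 9 = 31.50 (to 2 dp)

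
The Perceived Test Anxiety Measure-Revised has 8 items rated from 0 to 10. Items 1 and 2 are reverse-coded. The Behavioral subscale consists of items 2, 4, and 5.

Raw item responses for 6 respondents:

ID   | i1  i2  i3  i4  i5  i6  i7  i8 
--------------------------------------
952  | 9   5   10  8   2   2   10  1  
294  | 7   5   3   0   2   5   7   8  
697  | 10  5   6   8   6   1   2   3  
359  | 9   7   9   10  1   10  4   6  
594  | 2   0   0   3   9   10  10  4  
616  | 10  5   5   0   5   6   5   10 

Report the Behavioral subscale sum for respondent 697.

19

Respondent 697 raw: 10, 5, 6, 8, 6, 1, 2, 3.
Behavioral items: 2, 4, 5.
Reverse-coded (reverse-coded value = 10 − response):
  item 2: 10 − 5 = 5
  item 4: 8
  item 5: 6
Sum = 5 + 8 + 6 = 19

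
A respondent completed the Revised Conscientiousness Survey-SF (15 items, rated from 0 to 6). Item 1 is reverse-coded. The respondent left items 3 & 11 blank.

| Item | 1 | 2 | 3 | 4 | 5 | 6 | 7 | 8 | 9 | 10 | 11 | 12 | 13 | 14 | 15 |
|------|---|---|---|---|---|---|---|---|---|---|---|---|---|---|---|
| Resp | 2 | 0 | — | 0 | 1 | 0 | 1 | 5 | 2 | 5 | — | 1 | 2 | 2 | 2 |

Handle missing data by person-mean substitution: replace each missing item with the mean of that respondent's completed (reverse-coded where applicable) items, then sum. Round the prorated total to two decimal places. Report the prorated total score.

28.85

Reverse-coded (reversed = (0+6) − raw = 6 − raw):
  item 1: 6 − 2 = 4
Completed scored items (13 of 15): 4, 0, 0, 1, 0, 1, 5, 2, 5, 1, 2, 2, 2; sum = 25.
Person mean = 25 / 13 ≈ 1.9231
Prorated total = (25 / 13) × 15 = 28.85 (to 2 dp)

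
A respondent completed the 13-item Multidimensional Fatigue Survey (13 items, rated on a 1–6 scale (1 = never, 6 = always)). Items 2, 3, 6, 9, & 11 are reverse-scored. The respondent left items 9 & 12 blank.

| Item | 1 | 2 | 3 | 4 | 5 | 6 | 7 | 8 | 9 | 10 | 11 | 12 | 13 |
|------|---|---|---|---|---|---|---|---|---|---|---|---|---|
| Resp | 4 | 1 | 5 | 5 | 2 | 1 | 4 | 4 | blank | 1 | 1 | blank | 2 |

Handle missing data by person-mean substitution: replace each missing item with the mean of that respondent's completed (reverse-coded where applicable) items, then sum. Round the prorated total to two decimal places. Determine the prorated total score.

Reverse-coded (on a 1–6 scale, reversed = 7 − raw):
  item 2: 7 − 1 = 6
  item 3: 7 − 5 = 2
  item 6: 7 − 1 = 6
  item 11: 7 − 1 = 6
Completed scored items (11 of 13): 4, 6, 2, 5, 2, 6, 4, 4, 1, 6, 2; sum = 42.
Person mean = 42 / 11 ≈ 3.8182
Prorated total = (42 / 11) × 13 = 49.64 (to 2 dp)

49.64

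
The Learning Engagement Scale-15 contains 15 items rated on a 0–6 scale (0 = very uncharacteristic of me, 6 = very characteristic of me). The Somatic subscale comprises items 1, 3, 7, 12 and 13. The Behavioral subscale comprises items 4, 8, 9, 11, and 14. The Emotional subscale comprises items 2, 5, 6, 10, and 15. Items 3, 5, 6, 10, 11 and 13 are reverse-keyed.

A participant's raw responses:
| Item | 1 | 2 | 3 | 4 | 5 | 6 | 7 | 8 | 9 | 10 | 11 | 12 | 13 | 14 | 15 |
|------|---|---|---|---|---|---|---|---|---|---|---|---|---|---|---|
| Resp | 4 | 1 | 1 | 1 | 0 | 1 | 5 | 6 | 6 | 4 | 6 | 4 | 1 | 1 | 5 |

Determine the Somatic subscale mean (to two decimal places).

Somatic items: 1, 3, 7, 12, 13.
Of these, items 3 and 13 are reverse-keyed; reversed = (0+6) − raw = 6 − raw.
  item 1: 4
  item 3: 6 − 1 = 5
  item 7: 5
  item 12: 4
  item 13: 6 − 1 = 5
Sum = 4 + 5 + 5 + 4 + 5 = 23
Mean = 23 / 5 = 4.60

4.60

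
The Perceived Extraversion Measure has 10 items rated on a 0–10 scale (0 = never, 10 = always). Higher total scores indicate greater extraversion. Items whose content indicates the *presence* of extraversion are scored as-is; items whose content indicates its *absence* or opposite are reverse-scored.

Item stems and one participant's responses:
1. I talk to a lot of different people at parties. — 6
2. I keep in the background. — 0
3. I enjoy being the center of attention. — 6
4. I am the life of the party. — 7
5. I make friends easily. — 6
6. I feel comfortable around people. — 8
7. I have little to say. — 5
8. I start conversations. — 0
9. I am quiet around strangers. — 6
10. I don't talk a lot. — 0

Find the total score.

62

Items 2, 7, 9, 10 describe the absence/opposite of extraversion → reverse-score.
reversed = (0+10) − raw = 10 − raw.
  item 1: 6
  item 2: 10 − 0 = 10
  item 3: 6
  item 4: 7
  item 5: 6
  item 6: 8
  item 7: 10 − 5 = 5
  item 8: 0
  item 9: 10 − 6 = 4
  item 10: 10 − 0 = 10
Total = 6 + 10 + 6 + 7 + 6 + 8 + 5 + 0 + 4 + 10 = 62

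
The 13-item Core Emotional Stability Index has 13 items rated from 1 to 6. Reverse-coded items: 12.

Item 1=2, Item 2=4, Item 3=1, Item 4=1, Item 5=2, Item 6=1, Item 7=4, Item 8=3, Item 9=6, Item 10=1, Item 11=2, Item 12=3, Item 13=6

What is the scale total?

Reversing item 12 with 7 − raw:
Total = 2 + 4 + 1 + 1 + 2 + 1 + 4 + 3 + 6 + 1 + 2 + (7−3) + 6
      = 2 + 4 + 1 + 1 + 2 + 1 + 4 + 3 + 6 + 1 + 2 + 4 + 6 = 37

37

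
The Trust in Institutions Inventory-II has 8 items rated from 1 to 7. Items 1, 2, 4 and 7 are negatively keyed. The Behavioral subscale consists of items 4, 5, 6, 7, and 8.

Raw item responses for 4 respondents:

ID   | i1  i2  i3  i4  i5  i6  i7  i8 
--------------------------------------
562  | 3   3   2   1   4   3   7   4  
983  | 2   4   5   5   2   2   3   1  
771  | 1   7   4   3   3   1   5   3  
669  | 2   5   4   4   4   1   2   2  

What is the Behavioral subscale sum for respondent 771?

Respondent 771 raw: 1, 7, 4, 3, 3, 1, 5, 3.
Behavioral items: 4, 5, 6, 7, 8.
Reverse-coded (reversed = (1+7) − raw = 8 − raw):
  item 4: 8 − 3 = 5
  item 5: 3
  item 6: 1
  item 7: 8 − 5 = 3
  item 8: 3
Sum = 5 + 3 + 1 + 3 + 3 = 15

15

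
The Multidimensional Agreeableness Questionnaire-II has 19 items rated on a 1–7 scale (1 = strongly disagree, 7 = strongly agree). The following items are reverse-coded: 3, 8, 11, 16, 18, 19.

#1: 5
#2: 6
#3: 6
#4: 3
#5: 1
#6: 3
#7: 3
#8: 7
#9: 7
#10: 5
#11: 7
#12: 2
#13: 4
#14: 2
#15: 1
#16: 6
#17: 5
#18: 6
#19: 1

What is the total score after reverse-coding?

62

Raw sum = 80. Reverse-coded items: 3, 8, 11, 16, 18, 19; their raw sum = 33.
Each reversal replaces raw with 8 − raw, changing the total by 8 − 2·raw per item.
Total = 80 + 6·8 − 2·33 = 80 + 48 − 66 = 62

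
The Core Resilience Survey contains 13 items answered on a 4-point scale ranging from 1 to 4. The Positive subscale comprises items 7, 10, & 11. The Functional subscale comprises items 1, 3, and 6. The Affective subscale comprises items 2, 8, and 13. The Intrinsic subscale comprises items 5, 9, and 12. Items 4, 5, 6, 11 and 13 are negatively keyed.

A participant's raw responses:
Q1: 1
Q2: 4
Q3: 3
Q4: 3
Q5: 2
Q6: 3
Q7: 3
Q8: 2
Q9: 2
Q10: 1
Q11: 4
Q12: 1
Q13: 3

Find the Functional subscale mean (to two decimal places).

Functional items: 1, 3, 6.
Of these, item 6 is negatively keyed; on a 1–4 scale, reversed = 5 − raw.
  item 1: 1
  item 3: 3
  item 6: 5 − 3 = 2
Sum = 1 + 3 + 2 = 6
Mean = 6 / 3 = 2.00

2.00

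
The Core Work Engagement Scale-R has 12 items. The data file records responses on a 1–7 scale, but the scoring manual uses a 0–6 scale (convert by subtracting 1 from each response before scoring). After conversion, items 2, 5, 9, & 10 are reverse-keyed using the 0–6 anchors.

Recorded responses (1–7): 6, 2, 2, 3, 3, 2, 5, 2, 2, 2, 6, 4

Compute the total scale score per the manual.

41

Convert to 0–6: 5, 1, 1, 2, 2, 1, 4, 1, 1, 1, 5, 3
Reverse-coded (reversed = (0+6) − raw = 6 − raw):
  item 2: 6 − 1 = 5
  item 5: 6 − 2 = 4
  item 9: 6 − 1 = 5
  item 10: 6 − 1 = 5
Scored: 5, 5, 1, 2, 4, 1, 4, 1, 5, 5, 5, 3
Total = 41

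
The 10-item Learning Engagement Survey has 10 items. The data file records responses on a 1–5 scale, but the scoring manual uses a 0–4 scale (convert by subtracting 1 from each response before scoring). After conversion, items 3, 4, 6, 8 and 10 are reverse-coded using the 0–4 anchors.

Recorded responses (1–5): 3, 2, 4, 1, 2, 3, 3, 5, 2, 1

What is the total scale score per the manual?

18

Convert to 0–4: 2, 1, 3, 0, 1, 2, 2, 4, 1, 0
Reverse-coded (reversed = (0+4) − raw = 4 − raw):
  item 3: 4 − 3 = 1
  item 4: 4 − 0 = 4
  item 6: 4 − 2 = 2
  item 8: 4 − 4 = 0
  item 10: 4 − 0 = 4
Scored: 2, 1, 1, 4, 1, 2, 2, 0, 1, 4
Total = 18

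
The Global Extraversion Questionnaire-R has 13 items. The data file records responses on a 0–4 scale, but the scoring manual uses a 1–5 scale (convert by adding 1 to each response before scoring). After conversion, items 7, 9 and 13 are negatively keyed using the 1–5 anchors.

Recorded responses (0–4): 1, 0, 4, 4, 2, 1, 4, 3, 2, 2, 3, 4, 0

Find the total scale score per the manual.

Convert to 1–5: 2, 1, 5, 5, 3, 2, 5, 4, 3, 3, 4, 5, 1
Reverse-coded (reverse-coded value = 6 − response):
  item 7: 6 − 5 = 1
  item 9: 6 − 3 = 3
  item 13: 6 − 1 = 5
Scored: 2, 1, 5, 5, 3, 2, 1, 4, 3, 3, 4, 5, 5
Total = 43

43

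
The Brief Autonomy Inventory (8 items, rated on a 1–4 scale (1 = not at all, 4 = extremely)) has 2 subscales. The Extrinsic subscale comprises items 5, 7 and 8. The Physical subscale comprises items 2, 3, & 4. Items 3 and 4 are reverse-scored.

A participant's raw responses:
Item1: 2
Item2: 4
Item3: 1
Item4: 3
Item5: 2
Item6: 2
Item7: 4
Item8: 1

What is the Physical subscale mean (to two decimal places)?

3.33

Physical items: 2, 3, 4.
Of these, items 3 and 4 are reverse-scored; on a 1–4 scale, reversed = 5 − raw.
  item 2: 4
  item 3: 5 − 1 = 4
  item 4: 5 − 3 = 2
Sum = 4 + 4 + 2 = 10
Mean = 10 / 3 = 3.33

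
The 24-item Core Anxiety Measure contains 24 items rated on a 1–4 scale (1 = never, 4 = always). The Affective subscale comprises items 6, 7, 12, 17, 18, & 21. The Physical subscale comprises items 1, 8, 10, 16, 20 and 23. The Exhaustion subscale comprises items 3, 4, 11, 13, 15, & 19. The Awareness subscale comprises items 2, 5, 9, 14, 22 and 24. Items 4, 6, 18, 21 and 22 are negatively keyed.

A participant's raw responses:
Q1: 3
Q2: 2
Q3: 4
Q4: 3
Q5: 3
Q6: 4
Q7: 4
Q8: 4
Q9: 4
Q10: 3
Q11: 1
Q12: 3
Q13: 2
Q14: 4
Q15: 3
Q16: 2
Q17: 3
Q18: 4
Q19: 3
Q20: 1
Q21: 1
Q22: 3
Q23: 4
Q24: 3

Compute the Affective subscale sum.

Affective items: 6, 7, 12, 17, 18, 21.
Of these, items 6, 18, and 21 are negatively keyed; on a 1–4 scale, reversed = 5 − raw.
  item 6: 5 − 4 = 1
  item 7: 4
  item 12: 3
  item 17: 3
  item 18: 5 − 4 = 1
  item 21: 5 − 1 = 4
Sum = 1 + 4 + 3 + 3 + 1 + 4 = 16

16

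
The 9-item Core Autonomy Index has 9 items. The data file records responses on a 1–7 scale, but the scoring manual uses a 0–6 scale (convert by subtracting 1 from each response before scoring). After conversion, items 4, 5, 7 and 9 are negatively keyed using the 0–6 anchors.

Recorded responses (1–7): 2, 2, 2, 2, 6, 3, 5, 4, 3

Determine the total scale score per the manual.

Convert to 0–6: 1, 1, 1, 1, 5, 2, 4, 3, 2
Reverse-coded (reversed = (0+6) − raw = 6 − raw):
  item 4: 6 − 1 = 5
  item 5: 6 − 5 = 1
  item 7: 6 − 4 = 2
  item 9: 6 − 2 = 4
Scored: 1, 1, 1, 5, 1, 2, 2, 3, 4
Total = 20

20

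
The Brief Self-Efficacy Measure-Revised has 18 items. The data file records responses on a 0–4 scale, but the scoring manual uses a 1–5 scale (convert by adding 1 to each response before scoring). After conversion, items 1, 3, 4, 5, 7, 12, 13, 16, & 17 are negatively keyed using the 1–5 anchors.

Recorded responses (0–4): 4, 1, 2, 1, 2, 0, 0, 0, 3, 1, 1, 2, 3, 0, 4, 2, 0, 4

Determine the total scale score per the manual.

Convert to 1–5: 5, 2, 3, 2, 3, 1, 1, 1, 4, 2, 2, 3, 4, 1, 5, 3, 1, 5
Reverse-coded (reverse-coded value = 6 − response):
  item 1: 6 − 5 = 1
  item 3: 6 − 3 = 3
  item 4: 6 − 2 = 4
  item 5: 6 − 3 = 3
  item 7: 6 − 1 = 5
  item 12: 6 − 3 = 3
  item 13: 6 − 4 = 2
  item 16: 6 − 3 = 3
  item 17: 6 − 1 = 5
Scored: 1, 2, 3, 4, 3, 1, 5, 1, 4, 2, 2, 3, 2, 1, 5, 3, 5, 5
Total = 52

52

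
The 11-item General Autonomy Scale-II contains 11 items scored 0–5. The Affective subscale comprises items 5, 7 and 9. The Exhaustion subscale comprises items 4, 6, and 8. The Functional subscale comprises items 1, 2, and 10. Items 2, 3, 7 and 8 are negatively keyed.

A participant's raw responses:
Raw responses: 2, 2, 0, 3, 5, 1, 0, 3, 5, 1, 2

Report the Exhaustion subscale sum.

Exhaustion items: 4, 6, 8.
Of these, item 8 is negatively keyed; reverse-coded value = 5 − response.
  item 4: 3
  item 6: 1
  item 8: 5 − 3 = 2
Sum = 3 + 1 + 2 = 6

6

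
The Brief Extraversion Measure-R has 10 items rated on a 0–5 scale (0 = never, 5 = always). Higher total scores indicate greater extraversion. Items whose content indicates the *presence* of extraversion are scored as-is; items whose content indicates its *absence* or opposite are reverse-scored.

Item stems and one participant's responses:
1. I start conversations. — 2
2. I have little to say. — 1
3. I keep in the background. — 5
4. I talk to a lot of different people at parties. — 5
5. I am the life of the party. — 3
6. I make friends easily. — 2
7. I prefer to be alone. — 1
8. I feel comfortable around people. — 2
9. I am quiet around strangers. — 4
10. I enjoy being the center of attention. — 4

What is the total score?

Items 2, 3, 7, 9 describe the absence/opposite of extraversion → reverse-score.
reverse-coded value = 5 − response.
  item 1: 2
  item 2: 5 − 1 = 4
  item 3: 5 − 5 = 0
  item 4: 5
  item 5: 3
  item 6: 2
  item 7: 5 − 1 = 4
  item 8: 2
  item 9: 5 − 4 = 1
  item 10: 4
Total = 2 + 4 + 0 + 5 + 3 + 2 + 4 + 2 + 1 + 4 = 27

27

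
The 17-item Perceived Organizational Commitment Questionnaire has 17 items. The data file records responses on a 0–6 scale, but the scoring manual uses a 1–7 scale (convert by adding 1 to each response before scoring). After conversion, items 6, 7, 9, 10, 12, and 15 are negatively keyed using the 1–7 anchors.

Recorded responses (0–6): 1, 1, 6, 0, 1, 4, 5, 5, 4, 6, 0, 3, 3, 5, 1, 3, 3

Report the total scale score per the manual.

Convert to 1–7: 2, 2, 7, 1, 2, 5, 6, 6, 5, 7, 1, 4, 4, 6, 2, 4, 4
Reverse-coded (reverse-coded value = 8 − response):
  item 6: 8 − 5 = 3
  item 7: 8 − 6 = 2
  item 9: 8 − 5 = 3
  item 10: 8 − 7 = 1
  item 12: 8 − 4 = 4
  item 15: 8 − 2 = 6
Scored: 2, 2, 7, 1, 2, 3, 2, 6, 3, 1, 1, 4, 4, 6, 6, 4, 4
Total = 58

58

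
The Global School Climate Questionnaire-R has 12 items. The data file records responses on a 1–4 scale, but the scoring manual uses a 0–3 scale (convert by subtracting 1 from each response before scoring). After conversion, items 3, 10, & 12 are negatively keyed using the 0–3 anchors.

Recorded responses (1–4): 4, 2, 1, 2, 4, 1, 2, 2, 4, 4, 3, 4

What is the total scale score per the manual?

18

Convert to 0–3: 3, 1, 0, 1, 3, 0, 1, 1, 3, 3, 2, 3
Reverse-coded (reverse-coded value = 3 − response):
  item 3: 3 − 0 = 3
  item 10: 3 − 3 = 0
  item 12: 3 − 3 = 0
Scored: 3, 1, 3, 1, 3, 0, 1, 1, 3, 0, 2, 0
Total = 18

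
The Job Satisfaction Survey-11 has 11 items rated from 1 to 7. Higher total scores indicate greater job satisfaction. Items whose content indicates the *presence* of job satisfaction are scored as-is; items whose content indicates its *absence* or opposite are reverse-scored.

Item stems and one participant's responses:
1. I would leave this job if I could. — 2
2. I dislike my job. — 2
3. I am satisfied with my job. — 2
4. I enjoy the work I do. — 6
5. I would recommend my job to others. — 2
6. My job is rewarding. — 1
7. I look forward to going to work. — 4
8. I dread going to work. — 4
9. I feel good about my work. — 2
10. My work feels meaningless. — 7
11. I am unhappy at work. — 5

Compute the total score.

Items 1, 2, 8, 10, 11 describe the absence/opposite of job satisfaction → reverse-score.
reversed = (1+7) − raw = 8 − raw.
  item 1: 8 − 2 = 6
  item 2: 8 − 2 = 6
  item 3: 2
  item 4: 6
  item 5: 2
  item 6: 1
  item 7: 4
  item 8: 8 − 4 = 4
  item 9: 2
  item 10: 8 − 7 = 1
  item 11: 8 − 5 = 3
Total = 6 + 6 + 2 + 6 + 2 + 1 + 4 + 4 + 2 + 1 + 3 = 37

37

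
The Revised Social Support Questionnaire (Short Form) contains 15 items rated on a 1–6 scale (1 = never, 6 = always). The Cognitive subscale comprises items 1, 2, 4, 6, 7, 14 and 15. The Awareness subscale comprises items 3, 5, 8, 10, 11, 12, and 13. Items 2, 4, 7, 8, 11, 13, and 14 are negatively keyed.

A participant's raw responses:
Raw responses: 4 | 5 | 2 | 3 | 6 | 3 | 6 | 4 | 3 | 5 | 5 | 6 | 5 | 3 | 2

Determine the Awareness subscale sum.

26

Awareness items: 3, 5, 8, 10, 11, 12, 13.
Of these, items 8, 11, & 13 are negatively keyed; reversed = (1+6) − raw = 7 − raw.
  item 3: 2
  item 5: 6
  item 8: 7 − 4 = 3
  item 10: 5
  item 11: 7 − 5 = 2
  item 12: 6
  item 13: 7 − 5 = 2
Sum = 2 + 6 + 3 + 5 + 2 + 6 + 2 = 26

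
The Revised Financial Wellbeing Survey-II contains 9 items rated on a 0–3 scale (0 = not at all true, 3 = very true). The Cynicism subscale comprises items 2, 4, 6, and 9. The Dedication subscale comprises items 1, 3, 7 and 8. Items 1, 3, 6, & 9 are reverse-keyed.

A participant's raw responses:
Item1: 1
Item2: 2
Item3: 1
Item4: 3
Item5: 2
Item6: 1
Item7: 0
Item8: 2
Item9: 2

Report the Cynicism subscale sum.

8

Cynicism items: 2, 4, 6, 9.
Of these, items 6 and 9 are reverse-keyed; reversed = (0+3) − raw = 3 − raw.
  item 2: 2
  item 4: 3
  item 6: 3 − 1 = 2
  item 9: 3 − 2 = 1
Sum = 2 + 3 + 2 + 1 = 8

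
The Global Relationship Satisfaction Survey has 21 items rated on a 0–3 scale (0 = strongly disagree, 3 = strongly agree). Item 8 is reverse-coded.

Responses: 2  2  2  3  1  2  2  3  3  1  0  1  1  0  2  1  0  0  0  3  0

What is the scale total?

26

Raw sum = 29. Reverse-coded items: 8; their raw sum = 3.
Each reversal replaces raw with 3 − raw, changing the total by 3 − 2·raw per item.
Total = 29 + 1·3 − 2·3 = 29 + 3 − 6 = 26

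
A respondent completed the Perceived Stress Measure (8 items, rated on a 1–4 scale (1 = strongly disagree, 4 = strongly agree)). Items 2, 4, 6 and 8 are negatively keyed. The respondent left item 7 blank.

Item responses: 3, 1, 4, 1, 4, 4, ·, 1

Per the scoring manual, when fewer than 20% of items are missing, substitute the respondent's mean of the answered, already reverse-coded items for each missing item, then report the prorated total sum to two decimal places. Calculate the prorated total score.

27.43

Reverse-coded (reversed = (1+4) − raw = 5 − raw):
  item 2: 5 − 1 = 4
  item 4: 5 − 1 = 4
  item 6: 5 − 4 = 1
  item 8: 5 − 1 = 4
Completed scored items (7 of 8): 3, 4, 4, 4, 4, 1, 4; sum = 24.
Person mean = 24 / 7 ≈ 3.4286
Prorated total = (24 / 7) × 8 = 27.43 (to 2 dp)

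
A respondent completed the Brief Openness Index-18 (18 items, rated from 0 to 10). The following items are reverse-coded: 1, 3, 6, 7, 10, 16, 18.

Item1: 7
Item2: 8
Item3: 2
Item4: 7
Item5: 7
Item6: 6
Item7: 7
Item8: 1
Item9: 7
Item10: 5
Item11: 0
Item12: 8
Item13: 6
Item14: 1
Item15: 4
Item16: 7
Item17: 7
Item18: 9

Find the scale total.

83

Apply reverse scoring (on a 0–10 scale, reversed = 10 − raw):
  item 1: 10 − 7 = 3
  item 3: 10 − 2 = 8
  item 6: 10 − 6 = 4
  item 7: 10 − 7 = 3
  item 10: 10 − 5 = 5
  item 16: 10 − 7 = 3
  item 18: 10 − 9 = 1
Scored items: 3, 8, 8, 7, 7, 4, 3, 1, 7, 5, 0, 8, 6, 1, 4, 3, 7, 1
Total = 3 + 8 + 8 + 7 + 7 + 4 + 3 + 1 + 7 + 5 + 0 + 8 + 6 + 1 + 4 + 3 + 7 + 1 = 83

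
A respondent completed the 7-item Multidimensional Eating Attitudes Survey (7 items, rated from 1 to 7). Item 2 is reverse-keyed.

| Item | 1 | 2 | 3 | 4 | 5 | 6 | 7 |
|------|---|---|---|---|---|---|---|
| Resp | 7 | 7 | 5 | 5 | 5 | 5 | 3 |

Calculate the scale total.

Reverse-coded items (reversed = (1+7) − raw = 8 − raw):
  item 2: 8 − 7 = 1
After reverse-coding: 7, 1, 5, 5, 5, 5, 3
Total = 7 + 1 + 5 + 5 + 5 + 5 + 3 = 31

31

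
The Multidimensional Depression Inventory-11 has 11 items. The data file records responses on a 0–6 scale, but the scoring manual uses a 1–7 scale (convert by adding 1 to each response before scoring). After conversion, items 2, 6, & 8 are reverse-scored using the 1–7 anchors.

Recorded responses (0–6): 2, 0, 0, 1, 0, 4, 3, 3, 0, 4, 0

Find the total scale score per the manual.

Convert to 1–7: 3, 1, 1, 2, 1, 5, 4, 4, 1, 5, 1
Reverse-coded (on a 1–7 scale, reversed = 8 − raw):
  item 2: 8 − 1 = 7
  item 6: 8 − 5 = 3
  item 8: 8 − 4 = 4
Scored: 3, 7, 1, 2, 1, 3, 4, 4, 1, 5, 1
Total = 32

32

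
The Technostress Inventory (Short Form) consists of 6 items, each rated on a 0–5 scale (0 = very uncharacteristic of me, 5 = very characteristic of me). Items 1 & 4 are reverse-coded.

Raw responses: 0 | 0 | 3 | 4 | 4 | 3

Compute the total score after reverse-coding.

16

Reversing items 1 & 4 with 5 − raw:
Total = (5−0) + 0 + 3 + (5−4) + 4 + 3
      = 5 + 0 + 3 + 1 + 4 + 3 = 16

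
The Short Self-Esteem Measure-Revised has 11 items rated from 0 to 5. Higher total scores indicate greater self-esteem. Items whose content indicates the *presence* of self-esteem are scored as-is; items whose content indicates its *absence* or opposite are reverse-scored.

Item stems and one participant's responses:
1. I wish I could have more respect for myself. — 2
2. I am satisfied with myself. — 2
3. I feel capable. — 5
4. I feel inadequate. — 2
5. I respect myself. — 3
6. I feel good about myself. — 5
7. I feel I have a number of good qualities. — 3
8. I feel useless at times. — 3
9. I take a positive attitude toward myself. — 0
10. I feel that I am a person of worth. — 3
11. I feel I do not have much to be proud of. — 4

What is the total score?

Items 1, 4, 8, 11 describe the absence/opposite of self-esteem → reverse-score.
reversed = (0+5) − raw = 5 − raw.
  item 1: 5 − 2 = 3
  item 2: 2
  item 3: 5
  item 4: 5 − 2 = 3
  item 5: 3
  item 6: 5
  item 7: 3
  item 8: 5 − 3 = 2
  item 9: 0
  item 10: 3
  item 11: 5 − 4 = 1
Total = 3 + 2 + 5 + 3 + 3 + 5 + 3 + 2 + 0 + 3 + 1 = 30

30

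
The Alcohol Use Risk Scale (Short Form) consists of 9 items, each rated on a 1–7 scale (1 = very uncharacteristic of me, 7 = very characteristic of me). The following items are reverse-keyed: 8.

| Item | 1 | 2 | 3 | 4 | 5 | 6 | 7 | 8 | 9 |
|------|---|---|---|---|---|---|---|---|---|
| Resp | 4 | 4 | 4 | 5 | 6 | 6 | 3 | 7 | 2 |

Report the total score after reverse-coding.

35

Raw sum = 41. Reverse-keyed items: 8; their raw sum = 7.
Each reversal replaces raw with 8 − raw, changing the total by 8 − 2·raw per item.
Total = 41 + 1·8 − 2·7 = 41 + 8 − 14 = 35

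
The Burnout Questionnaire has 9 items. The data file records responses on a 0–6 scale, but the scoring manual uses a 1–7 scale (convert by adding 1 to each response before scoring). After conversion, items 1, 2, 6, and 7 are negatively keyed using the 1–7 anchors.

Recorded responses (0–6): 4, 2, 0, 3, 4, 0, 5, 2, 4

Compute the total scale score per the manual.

Convert to 1–7: 5, 3, 1, 4, 5, 1, 6, 3, 5
Reverse-coded (reversed = (1+7) − raw = 8 − raw):
  item 1: 8 − 5 = 3
  item 2: 8 − 3 = 5
  item 6: 8 − 1 = 7
  item 7: 8 − 6 = 2
Scored: 3, 5, 1, 4, 5, 7, 2, 3, 5
Total = 35

35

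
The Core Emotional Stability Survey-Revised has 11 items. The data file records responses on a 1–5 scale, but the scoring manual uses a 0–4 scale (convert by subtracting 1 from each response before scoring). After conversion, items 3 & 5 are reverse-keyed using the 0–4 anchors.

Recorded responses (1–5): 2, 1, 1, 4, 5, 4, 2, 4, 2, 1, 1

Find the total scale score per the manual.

16

Convert to 0–4: 1, 0, 0, 3, 4, 3, 1, 3, 1, 0, 0
Reverse-coded (on a 0–4 scale, reversed = 4 − raw):
  item 3: 4 − 0 = 4
  item 5: 4 − 4 = 0
Scored: 1, 0, 4, 3, 0, 3, 1, 3, 1, 0, 0
Total = 16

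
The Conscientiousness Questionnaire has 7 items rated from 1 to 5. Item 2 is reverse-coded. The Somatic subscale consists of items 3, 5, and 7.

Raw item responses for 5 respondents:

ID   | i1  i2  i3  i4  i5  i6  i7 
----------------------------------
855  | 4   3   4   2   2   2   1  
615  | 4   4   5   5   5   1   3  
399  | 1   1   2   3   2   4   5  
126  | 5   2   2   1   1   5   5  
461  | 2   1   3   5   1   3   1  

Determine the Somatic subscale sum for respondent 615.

Respondent 615 raw: 4, 4, 5, 5, 5, 1, 3.
Somatic items: 3, 5, 7.
Reverse-coded (reverse-coded value = 6 − response):
  item 3: 5
  item 5: 5
  item 7: 3
Sum = 5 + 5 + 3 = 13

13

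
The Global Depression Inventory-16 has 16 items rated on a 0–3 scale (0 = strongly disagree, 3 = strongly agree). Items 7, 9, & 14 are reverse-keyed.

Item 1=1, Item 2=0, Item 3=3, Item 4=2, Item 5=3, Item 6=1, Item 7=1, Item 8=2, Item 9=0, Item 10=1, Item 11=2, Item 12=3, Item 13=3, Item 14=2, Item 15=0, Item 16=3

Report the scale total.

Reverse-keyed items use 3 − raw:
  item 7: 3 − 1 = 2
  item 9: 3 − 0 = 3
  item 14: 3 − 2 = 1
After reverse-coding: 1, 0, 3, 2, 3, 1, 2, 2, 3, 1, 2, 3, 3, 1, 0, 3
Total = 1 + 0 + 3 + 2 + 3 + 1 + 2 + 2 + 3 + 1 + 2 + 3 + 3 + 1 + 0 + 3 = 30

30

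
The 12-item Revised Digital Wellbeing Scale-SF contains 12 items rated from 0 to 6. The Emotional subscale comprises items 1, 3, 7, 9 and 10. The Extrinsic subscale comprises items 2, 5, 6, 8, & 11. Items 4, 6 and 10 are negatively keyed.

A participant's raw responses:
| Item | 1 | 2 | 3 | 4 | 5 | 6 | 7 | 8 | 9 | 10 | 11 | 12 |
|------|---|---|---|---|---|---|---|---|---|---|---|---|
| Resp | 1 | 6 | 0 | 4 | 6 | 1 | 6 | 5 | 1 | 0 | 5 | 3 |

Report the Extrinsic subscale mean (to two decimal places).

5.40

Extrinsic items: 2, 5, 6, 8, 11.
Of these, item 6 is negatively keyed; on a 0–6 scale, reversed = 6 − raw.
  item 2: 6
  item 5: 6
  item 6: 6 − 1 = 5
  item 8: 5
  item 11: 5
Sum = 6 + 6 + 5 + 5 + 5 = 27
Mean = 27 / 5 = 5.40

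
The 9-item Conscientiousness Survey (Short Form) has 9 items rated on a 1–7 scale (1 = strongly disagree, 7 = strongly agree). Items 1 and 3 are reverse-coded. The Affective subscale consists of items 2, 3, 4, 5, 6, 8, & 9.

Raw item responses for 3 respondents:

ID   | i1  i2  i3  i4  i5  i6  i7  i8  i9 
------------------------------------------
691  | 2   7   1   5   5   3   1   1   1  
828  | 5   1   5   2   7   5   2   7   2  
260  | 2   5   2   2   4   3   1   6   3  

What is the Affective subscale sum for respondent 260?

29

Respondent 260 raw: 2, 5, 2, 2, 4, 3, 1, 6, 3.
Affective items: 2, 3, 4, 5, 6, 8, 9.
Reverse-coded (reversed = (1+7) − raw = 8 − raw):
  item 2: 5
  item 3: 8 − 2 = 6
  item 4: 2
  item 5: 4
  item 6: 3
  item 8: 6
  item 9: 3
Sum = 5 + 6 + 2 + 4 + 3 + 6 + 3 = 29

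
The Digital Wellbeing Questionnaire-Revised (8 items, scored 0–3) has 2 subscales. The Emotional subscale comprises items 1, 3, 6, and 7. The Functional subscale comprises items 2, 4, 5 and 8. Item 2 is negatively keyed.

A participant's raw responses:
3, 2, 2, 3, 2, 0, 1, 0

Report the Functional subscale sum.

6

Functional items: 2, 4, 5, 8.
Of these, item 2 is negatively keyed; reversed = (0+3) − raw = 3 − raw.
  item 2: 3 − 2 = 1
  item 4: 3
  item 5: 2
  item 8: 0
Sum = 1 + 3 + 2 + 0 = 6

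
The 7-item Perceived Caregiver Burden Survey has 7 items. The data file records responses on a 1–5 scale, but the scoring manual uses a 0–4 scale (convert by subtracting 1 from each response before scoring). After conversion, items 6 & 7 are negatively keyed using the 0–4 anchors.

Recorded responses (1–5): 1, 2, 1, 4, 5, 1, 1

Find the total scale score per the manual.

Convert to 0–4: 0, 1, 0, 3, 4, 0, 0
Reverse-coded (on a 0–4 scale, reversed = 4 − raw):
  item 6: 4 − 0 = 4
  item 7: 4 − 0 = 4
Scored: 0, 1, 0, 3, 4, 4, 4
Total = 16

16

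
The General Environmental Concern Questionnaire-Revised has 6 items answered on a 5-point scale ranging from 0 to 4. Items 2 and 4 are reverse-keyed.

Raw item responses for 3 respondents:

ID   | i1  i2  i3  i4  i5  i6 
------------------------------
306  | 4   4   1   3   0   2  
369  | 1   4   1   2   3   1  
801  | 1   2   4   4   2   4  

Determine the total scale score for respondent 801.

Respondent 801 raw: 1, 2, 4, 4, 2, 4.
Reverse-coded (reverse-coded value = 4 − response):
  item 1: 1
  item 2: 4 − 2 = 2
  item 3: 4
  item 4: 4 − 4 = 0
  item 5: 2
  item 6: 4
Sum = 1 + 2 + 4 + 0 + 2 + 4 = 13

13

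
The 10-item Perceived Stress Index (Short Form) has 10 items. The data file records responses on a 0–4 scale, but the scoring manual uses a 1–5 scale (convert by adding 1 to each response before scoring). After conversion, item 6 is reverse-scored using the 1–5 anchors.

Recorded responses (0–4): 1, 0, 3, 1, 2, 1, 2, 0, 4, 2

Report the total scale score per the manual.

Convert to 1–5: 2, 1, 4, 2, 3, 2, 3, 1, 5, 3
Reverse-coded (reverse-coded value = 6 − response):
  item 6: 6 − 2 = 4
Scored: 2, 1, 4, 2, 3, 4, 3, 1, 5, 3
Total = 28

28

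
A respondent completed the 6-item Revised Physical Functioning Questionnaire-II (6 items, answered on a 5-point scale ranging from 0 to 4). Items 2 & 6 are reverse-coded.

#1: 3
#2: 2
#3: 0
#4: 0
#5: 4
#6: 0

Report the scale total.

Reversing items 2 & 6 with 4 − raw:
Total = 3 + (4−2) + 0 + 0 + 4 + (4−0)
      = 3 + 2 + 0 + 0 + 4 + 4 = 13

13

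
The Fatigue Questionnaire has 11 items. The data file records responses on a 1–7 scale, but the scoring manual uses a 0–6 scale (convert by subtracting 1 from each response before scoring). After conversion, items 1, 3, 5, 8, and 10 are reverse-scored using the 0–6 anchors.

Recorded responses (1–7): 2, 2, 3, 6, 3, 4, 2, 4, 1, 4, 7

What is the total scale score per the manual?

35

Convert to 0–6: 1, 1, 2, 5, 2, 3, 1, 3, 0, 3, 6
Reverse-coded (reversed = (0+6) − raw = 6 − raw):
  item 1: 6 − 1 = 5
  item 3: 6 − 2 = 4
  item 5: 6 − 2 = 4
  item 8: 6 − 3 = 3
  item 10: 6 − 3 = 3
Scored: 5, 1, 4, 5, 4, 3, 1, 3, 0, 3, 6
Total = 35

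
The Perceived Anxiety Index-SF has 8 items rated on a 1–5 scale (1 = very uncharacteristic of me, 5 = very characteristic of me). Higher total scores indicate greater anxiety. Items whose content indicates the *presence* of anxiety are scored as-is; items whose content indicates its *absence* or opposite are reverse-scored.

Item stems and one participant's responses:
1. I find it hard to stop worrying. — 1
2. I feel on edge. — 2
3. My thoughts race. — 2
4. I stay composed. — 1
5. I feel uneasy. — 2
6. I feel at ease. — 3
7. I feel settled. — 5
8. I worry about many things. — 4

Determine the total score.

20

Items 4, 6, 7 describe the absence/opposite of anxiety → reverse-score.
reversed = (1+5) − raw = 6 − raw.
  item 1: 1
  item 2: 2
  item 3: 2
  item 4: 6 − 1 = 5
  item 5: 2
  item 6: 6 − 3 = 3
  item 7: 6 − 5 = 1
  item 8: 4
Total = 1 + 2 + 2 + 5 + 2 + 3 + 1 + 4 = 20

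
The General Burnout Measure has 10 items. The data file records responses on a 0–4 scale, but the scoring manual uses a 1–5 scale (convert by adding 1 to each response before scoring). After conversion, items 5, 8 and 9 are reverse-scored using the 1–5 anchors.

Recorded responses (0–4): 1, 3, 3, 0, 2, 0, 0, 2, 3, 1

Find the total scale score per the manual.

Convert to 1–5: 2, 4, 4, 1, 3, 1, 1, 3, 4, 2
Reverse-coded (reverse-coded value = 6 − response):
  item 5: 6 − 3 = 3
  item 8: 6 − 3 = 3
  item 9: 6 − 4 = 2
Scored: 2, 4, 4, 1, 3, 1, 1, 3, 2, 2
Total = 23

23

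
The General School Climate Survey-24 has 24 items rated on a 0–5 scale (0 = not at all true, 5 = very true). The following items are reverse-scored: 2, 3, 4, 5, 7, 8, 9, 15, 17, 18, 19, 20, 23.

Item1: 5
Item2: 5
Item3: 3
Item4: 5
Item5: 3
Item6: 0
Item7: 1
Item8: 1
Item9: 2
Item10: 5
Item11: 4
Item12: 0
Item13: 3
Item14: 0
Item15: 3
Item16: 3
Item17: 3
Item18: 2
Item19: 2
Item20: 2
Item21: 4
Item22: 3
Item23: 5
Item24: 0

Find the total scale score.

Reverse-coded items (reversed = (0+5) − raw = 5 − raw):
  item 2: 5 − 5 = 0
  item 3: 5 − 3 = 2
  item 4: 5 − 5 = 0
  item 5: 5 − 3 = 2
  item 7: 5 − 1 = 4
  item 8: 5 − 1 = 4
  item 9: 5 − 2 = 3
  item 15: 5 − 3 = 2
  item 17: 5 − 3 = 2
  item 18: 5 − 2 = 3
  item 19: 5 − 2 = 3
  item 20: 5 − 2 = 3
  item 23: 5 − 5 = 0
Scored responses: 5, 0, 2, 0, 2, 0, 4, 4, 3, 5, 4, 0, 3, 0, 2, 3, 2, 3, 3, 3, 4, 3, 0, 0
Total = 5 + 0 + 2 + 0 + 2 + 0 + 4 + 4 + 3 + 5 + 4 + 0 + 3 + 0 + 2 + 3 + 2 + 3 + 3 + 3 + 4 + 3 + 0 + 0 = 55

55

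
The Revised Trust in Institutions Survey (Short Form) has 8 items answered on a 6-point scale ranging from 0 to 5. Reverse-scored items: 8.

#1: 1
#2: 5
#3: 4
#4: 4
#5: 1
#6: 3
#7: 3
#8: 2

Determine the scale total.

Raw sum = 23. Reverse-scored items: 8; their raw sum = 2.
Each reversal replaces raw with 5 − raw, changing the total by 5 − 2·raw per item.
Total = 23 + 1·5 − 2·2 = 23 + 5 − 4 = 24

24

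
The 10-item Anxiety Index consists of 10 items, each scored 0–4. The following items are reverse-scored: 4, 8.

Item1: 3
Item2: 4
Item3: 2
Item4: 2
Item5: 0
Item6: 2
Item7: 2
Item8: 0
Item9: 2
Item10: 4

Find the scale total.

Apply reverse scoring (on a 0–4 scale, reversed = 4 − raw):
  item 4: 4 − 2 = 2
  item 8: 4 − 0 = 4
Scored items: 3, 4, 2, 2, 0, 2, 2, 4, 2, 4
Total = 3 + 4 + 2 + 2 + 0 + 2 + 2 + 4 + 2 + 4 = 25

25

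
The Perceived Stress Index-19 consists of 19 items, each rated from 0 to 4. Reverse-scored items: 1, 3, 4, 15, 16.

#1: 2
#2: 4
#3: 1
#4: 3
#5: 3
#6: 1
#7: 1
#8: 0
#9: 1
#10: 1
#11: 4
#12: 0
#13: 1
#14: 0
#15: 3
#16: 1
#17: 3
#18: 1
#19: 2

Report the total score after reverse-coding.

32

Reverse-coded items (reverse-coded value = 4 − response):
  item 1: 4 − 2 = 2
  item 3: 4 − 1 = 3
  item 4: 4 − 3 = 1
  item 15: 4 − 3 = 1
  item 16: 4 − 1 = 3
After reverse-coding: 2, 4, 3, 1, 3, 1, 1, 0, 1, 1, 4, 0, 1, 0, 1, 3, 3, 1, 2
Total = 2 + 4 + 3 + 1 + 3 + 1 + 1 + 0 + 1 + 1 + 4 + 0 + 1 + 0 + 1 + 3 + 3 + 1 + 2 = 32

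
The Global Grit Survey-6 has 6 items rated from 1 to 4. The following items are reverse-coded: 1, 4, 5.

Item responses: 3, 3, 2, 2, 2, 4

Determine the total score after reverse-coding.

Reverse-coded items (reverse-coded value = 5 − response):
  item 1: 5 − 3 = 2
  item 4: 5 − 2 = 3
  item 5: 5 − 2 = 3
After reverse-coding: 2, 3, 2, 3, 3, 4
Total = 2 + 3 + 2 + 3 + 3 + 4 = 17

17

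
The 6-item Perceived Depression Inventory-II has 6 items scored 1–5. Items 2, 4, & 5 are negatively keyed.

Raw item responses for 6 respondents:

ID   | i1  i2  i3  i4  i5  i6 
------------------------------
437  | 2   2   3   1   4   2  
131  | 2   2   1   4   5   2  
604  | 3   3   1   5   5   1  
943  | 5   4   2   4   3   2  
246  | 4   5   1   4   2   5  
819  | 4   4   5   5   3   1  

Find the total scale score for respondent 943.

Respondent 943 raw: 5, 4, 2, 4, 3, 2.
Reverse-coded (reverse-coded value = 6 − response):
  item 1: 5
  item 2: 6 − 4 = 2
  item 3: 2
  item 4: 6 − 4 = 2
  item 5: 6 − 3 = 3
  item 6: 2
Sum = 5 + 2 + 2 + 2 + 3 + 2 = 16

16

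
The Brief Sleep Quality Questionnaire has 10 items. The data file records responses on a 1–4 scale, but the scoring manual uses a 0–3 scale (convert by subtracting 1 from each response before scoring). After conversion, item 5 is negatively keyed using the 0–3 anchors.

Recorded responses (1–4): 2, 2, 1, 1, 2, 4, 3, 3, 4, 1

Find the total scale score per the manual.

14

Convert to 0–3: 1, 1, 0, 0, 1, 3, 2, 2, 3, 0
Reverse-coded (on a 0–3 scale, reversed = 3 − raw):
  item 5: 3 − 1 = 2
Scored: 1, 1, 0, 0, 2, 3, 2, 2, 3, 0
Total = 14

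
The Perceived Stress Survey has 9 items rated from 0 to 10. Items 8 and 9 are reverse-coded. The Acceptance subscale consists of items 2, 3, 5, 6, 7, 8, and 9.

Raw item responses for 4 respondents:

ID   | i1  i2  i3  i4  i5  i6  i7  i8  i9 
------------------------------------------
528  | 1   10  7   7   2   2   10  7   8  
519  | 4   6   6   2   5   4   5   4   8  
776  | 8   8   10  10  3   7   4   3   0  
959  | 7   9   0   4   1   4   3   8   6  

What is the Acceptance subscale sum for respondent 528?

36

Respondent 528 raw: 1, 10, 7, 7, 2, 2, 10, 7, 8.
Acceptance items: 2, 3, 5, 6, 7, 8, 9.
Reverse-coded (on a 0–10 scale, reversed = 10 − raw):
  item 2: 10
  item 3: 7
  item 5: 2
  item 6: 2
  item 7: 10
  item 8: 10 − 7 = 3
  item 9: 10 − 8 = 2
Sum = 10 + 7 + 2 + 2 + 10 + 3 + 2 = 36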